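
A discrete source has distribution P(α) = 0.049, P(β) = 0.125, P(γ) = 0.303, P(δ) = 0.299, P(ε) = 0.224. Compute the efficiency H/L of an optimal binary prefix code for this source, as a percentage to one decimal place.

97.3%

Entropy H = −Σ p log₂ p ≈ 2.1144 bits.
Huffman merges: 49/1000+1/8→87/500; 87/500+28/125→199/500; 299/1000+303/1000→301/500; 199/500+301/500→1. L = 1087/500 ≈ 2.1740.
Efficiency = H/L = 2.1144/2.1740 = 97.3%.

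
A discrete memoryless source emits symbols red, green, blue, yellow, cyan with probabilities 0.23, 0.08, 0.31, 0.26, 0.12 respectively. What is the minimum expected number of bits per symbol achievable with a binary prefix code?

2.2 bits/symbol

Repeatedly combine the two least-probable nodes; the expected code length is the sum of the merged weights.
merge 2/25 + 3/25 → 1/5
merge 1/5 + 23/100 → 43/100
merge 13/50 + 31/100 → 57/100
merge 43/100 + 57/100 → 1
L = 1/5 + 43/100 + 57/100 + 1 = 11/5 = 2.2 bits/symbol.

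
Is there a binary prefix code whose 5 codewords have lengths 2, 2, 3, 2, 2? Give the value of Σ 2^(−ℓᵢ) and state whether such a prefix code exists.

With common denominator 2^3 = 8: Σ 2^(−ℓᵢ) = 2/8 + 2/8 + 1/8 + 2/8 + 2/8 = 9/8 = 1.125.
Kraft's inequality requires Σ ≤ 1; here Σ = 1.125 > 1, so no such prefix code exists.

1.125; no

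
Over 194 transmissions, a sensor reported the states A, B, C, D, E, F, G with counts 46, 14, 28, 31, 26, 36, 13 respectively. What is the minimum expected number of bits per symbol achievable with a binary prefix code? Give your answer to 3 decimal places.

2.716 bits/symbol

Probabilities are the counts divided by 194.
Repeatedly combine the two least-probable nodes; the expected code length is the sum of the merged weights.
merge 13/194 + 7/97 → 27/194
merge 13/97 + 27/194 → 53/194
merge 14/97 + 31/194 → 59/194
merge 18/97 + 23/97 → 41/97
merge 53/194 + 59/194 → 56/97
merge 41/97 + 56/97 → 1
L = 27/194 + 53/194 + 59/194 + 41/97 + 56/97 + 1 = 527/194 ≈ 2.716 bits/symbol.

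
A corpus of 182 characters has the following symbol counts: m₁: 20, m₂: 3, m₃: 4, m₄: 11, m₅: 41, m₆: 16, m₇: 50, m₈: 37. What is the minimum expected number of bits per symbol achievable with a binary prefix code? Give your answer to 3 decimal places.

2.621 bits/symbol

Probabilities are the counts divided by 182.
Repeatedly combine the two least-probable nodes; the expected code length is the sum of the merged weights.
merge 3/182 + 2/91 → 1/26
merge 1/26 + 11/182 → 9/91
merge 8/91 + 9/91 → 17/91
merge 10/91 + 17/91 → 27/91
merge 37/182 + 41/182 → 3/7
merge 25/91 + 27/91 → 4/7
merge 3/7 + 4/7 → 1
L = 1/26 + 9/91 + 17/91 + 27/91 + 3/7 + 4/7 + 1 = 477/182 ≈ 2.621 bits/symbol.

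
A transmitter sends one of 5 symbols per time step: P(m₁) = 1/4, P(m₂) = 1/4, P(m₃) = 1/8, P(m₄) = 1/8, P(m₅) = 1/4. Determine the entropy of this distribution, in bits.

2.25 bits

Each probability is a power of 1/2, so log₂(1/p) is an integer.
H = Σ p·log₂(1/p) = 1/4·2 + 1/4·2 + 1/8·3 + 1/8·3 + 1/4·2 = 2.25 bits.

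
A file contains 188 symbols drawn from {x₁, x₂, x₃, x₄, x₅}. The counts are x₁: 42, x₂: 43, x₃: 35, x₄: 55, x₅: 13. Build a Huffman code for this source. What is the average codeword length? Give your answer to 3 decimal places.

2.255 bits/symbol

Probabilities are the counts divided by 188.
Repeatedly combine the two least-probable nodes; the expected code length is the sum of the merged weights.
merge 13/188 + 35/188 → 12/47
merge 21/94 + 43/188 → 85/188
merge 12/47 + 55/188 → 103/188
merge 85/188 + 103/188 → 1
L = 12/47 + 85/188 + 103/188 + 1 = 106/47 ≈ 2.255 bits/symbol.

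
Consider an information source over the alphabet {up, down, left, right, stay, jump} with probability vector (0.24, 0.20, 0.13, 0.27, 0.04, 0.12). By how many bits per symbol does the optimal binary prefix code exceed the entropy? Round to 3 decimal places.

Entropy H = −Σ p log₂ p ≈ 2.4040 bits.
Huffman merges: 1/25+3/25→4/25; 13/100+4/25→29/100; 1/5+6/25→11/25; 27/100+29/100→14/25; 11/25+14/25→1. L = 49/20 ≈ 2.4500.
L − H = 2.4500 − 2.4040 = 0.046 bits.

0.046 bits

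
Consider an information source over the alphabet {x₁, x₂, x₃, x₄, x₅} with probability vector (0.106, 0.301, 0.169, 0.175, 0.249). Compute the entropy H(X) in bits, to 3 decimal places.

2.238 bits

H = −Σ pᵢ log₂ pᵢ.
−0.106·log₂(0.106) = 0.3432
−0.301·log₂(0.301) = 0.5214
−0.169·log₂(0.169) = 0.4335
−0.175·log₂(0.175) = 0.4401
−0.249·log₂(0.249) = 0.4994
Sum ≈ 2.2376 → 2.238 bits.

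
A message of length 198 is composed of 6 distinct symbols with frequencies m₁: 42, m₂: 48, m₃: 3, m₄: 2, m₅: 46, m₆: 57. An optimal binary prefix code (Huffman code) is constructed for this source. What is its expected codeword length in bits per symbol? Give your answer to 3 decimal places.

2.263 bits/symbol

Probabilities are the counts divided by 198.
Repeatedly combine the two least-probable nodes; the expected code length is the sum of the merged weights.
merge 1/99 + 1/66 → 5/198
merge 5/198 + 7/33 → 47/198
merge 23/99 + 47/198 → 31/66
merge 8/33 + 19/66 → 35/66
merge 31/66 + 35/66 → 1
L = 5/198 + 47/198 + 31/66 + 35/66 + 1 = 224/99 ≈ 2.263 bits/symbol.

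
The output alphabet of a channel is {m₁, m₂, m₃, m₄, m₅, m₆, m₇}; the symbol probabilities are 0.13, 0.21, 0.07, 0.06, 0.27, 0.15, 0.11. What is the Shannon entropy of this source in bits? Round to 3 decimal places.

2.638 bits

H = −Σ pᵢ log₂ pᵢ.
−0.13·log₂(0.13) = 0.3826
−0.21·log₂(0.21) = 0.4728
−0.07·log₂(0.07) = 0.2686
−0.06·log₂(0.06) = 0.2435
−0.27·log₂(0.27) = 0.5100
−0.15·log₂(0.15) = 0.4105
−0.11·log₂(0.11) = 0.3503
Sum ≈ 2.6384 → 2.638 bits.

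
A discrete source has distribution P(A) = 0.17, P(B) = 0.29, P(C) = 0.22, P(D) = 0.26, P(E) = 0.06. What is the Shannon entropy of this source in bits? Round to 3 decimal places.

2.182 bits

H = −Σ pᵢ log₂ pᵢ.
−0.17·log₂(0.17) = 0.4346
−0.29·log₂(0.29) = 0.5179
−0.22·log₂(0.22) = 0.4806
−0.26·log₂(0.26) = 0.5053
−0.06·log₂(0.06) = 0.2435
Sum ≈ 2.1819 → 2.182 bits.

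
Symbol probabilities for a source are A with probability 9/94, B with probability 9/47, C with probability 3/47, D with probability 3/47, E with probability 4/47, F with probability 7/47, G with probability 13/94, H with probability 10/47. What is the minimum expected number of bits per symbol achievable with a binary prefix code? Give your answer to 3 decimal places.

Repeatedly combine the two least-probable nodes; the expected code length is the sum of the merged weights.
merge 3/47 + 3/47 → 6/47
merge 4/47 + 9/94 → 17/94
merge 6/47 + 13/94 → 25/94
merge 7/47 + 17/94 → 31/94
merge 9/47 + 10/47 → 19/47
merge 25/94 + 31/94 → 28/47
merge 19/47 + 28/47 → 1
L = 6/47 + 17/94 + 25/94 + 31/94 + 19/47 + 28/47 + 1 = 273/94 ≈ 2.904 bits/symbol.

2.904 bits/symbol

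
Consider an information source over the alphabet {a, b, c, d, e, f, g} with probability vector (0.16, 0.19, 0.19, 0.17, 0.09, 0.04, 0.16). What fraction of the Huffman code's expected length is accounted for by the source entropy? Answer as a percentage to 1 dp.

Entropy H = −Σ p log₂ p ≈ 2.6895 bits.
Huffman merges: 1/25+9/100→13/100; 13/100+4/25→29/100; 4/25+17/100→33/100; 19/100+19/100→19/50; 29/100+33/100→31/50; 19/50+31/50→1. L = 11/4 ≈ 2.7500.
Efficiency = H/L = 2.6895/2.7500 = 97.8%.

97.8%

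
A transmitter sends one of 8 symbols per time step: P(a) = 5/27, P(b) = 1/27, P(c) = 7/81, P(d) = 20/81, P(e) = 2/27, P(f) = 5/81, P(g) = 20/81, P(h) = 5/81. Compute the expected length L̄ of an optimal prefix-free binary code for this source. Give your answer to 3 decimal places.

2.741 bits/symbol

Repeatedly combine the two least-probable nodes; the expected code length is the sum of the merged weights.
merge 1/27 + 5/81 → 8/81
merge 5/81 + 2/27 → 11/81
merge 7/81 + 8/81 → 5/27
merge 11/81 + 5/27 → 26/81
merge 5/27 + 20/81 → 35/81
merge 20/81 + 26/81 → 46/81
merge 35/81 + 46/81 → 1
L = 8/81 + 11/81 + 5/27 + 26/81 + 35/81 + 46/81 + 1 = 74/27 ≈ 2.741 bits/symbol.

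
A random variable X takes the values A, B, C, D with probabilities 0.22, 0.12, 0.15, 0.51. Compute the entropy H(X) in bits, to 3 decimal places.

1.754 bits

H = −Σ pᵢ log₂ pᵢ.
−0.22·log₂(0.22) = 0.4806
−0.12·log₂(0.12) = 0.3671
−0.15·log₂(0.15) = 0.4105
−0.51·log₂(0.51) = 0.4954
Sum ≈ 1.7536 → 1.754 bits.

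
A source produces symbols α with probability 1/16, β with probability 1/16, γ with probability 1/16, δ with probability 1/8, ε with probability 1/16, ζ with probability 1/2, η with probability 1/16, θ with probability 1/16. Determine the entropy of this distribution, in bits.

2.375 bits

Each probability is a power of 1/2, so log₂(1/p) is an integer.
H = Σ p·log₂(1/p) = 1/16·4 + 1/16·4 + 1/16·4 + 1/8·3 + 1/16·4 + 1/2·1 + 1/16·4 + 1/16·4 = 2.375 bits.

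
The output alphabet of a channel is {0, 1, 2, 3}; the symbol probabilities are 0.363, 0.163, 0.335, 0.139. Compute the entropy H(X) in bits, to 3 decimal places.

H = −Σ pᵢ log₂ pᵢ.
−0.363·log₂(0.363) = 0.5307
−0.163·log₂(0.163) = 0.4266
−0.335·log₂(0.335) = 0.5286
−0.139·log₂(0.139) = 0.3957
Sum ≈ 1.8815 → 1.882 bits.

1.882 bits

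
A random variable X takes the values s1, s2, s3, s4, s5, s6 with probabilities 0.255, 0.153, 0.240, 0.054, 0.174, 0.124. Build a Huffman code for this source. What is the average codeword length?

2.505 bits/symbol

Repeatedly combine the two least-probable nodes; the expected code length is the sum of the merged weights.
merge 27/500 + 31/250 → 89/500
merge 153/1000 + 87/500 → 327/1000
merge 89/500 + 6/25 → 209/500
merge 51/200 + 327/1000 → 291/500
merge 209/500 + 291/500 → 1
L = 89/500 + 327/1000 + 209/500 + 291/500 + 1 = 501/200 = 2.505 bits/symbol.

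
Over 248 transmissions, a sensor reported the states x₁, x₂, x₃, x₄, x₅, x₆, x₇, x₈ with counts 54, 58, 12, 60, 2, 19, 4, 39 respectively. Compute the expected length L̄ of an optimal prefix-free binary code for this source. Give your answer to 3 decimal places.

Probabilities are the counts divided by 248.
Repeatedly combine the two least-probable nodes; the expected code length is the sum of the merged weights.
merge 1/124 + 1/62 → 3/124
merge 3/124 + 3/62 → 9/124
merge 9/124 + 19/248 → 37/248
merge 37/248 + 39/248 → 19/62
merge 27/124 + 29/124 → 14/31
merge 15/62 + 19/62 → 17/31
merge 14/31 + 17/31 → 1
L = 3/124 + 9/124 + 37/248 + 19/62 + 14/31 + 17/31 + 1 = 633/248 ≈ 2.552 bits/symbol.

2.552 bits/symbol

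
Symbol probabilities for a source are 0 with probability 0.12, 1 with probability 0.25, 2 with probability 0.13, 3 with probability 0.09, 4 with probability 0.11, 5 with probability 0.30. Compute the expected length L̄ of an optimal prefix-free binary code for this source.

Repeatedly combine the two least-probable nodes; the expected code length is the sum of the merged weights.
merge 9/100 + 11/100 → 1/5
merge 3/25 + 13/100 → 1/4
merge 1/5 + 1/4 → 9/20
merge 1/4 + 3/10 → 11/20
merge 9/20 + 11/20 → 1
L = 1/5 + 1/4 + 9/20 + 11/20 + 1 = 49/20 = 2.45 bits/symbol.

2.45 bits/symbol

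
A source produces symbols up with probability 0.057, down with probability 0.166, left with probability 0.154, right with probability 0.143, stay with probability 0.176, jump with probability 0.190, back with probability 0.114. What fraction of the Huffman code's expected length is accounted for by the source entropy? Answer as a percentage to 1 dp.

97.5%

Entropy H = −Σ p log₂ p ≈ 2.7360 bits.
Huffman merges: 57/1000+57/500→171/1000; 143/1000+77/500→297/1000; 83/500+171/1000→337/1000; 22/125+19/100→183/500; 297/1000+337/1000→317/500; 183/500+317/500→1. L = 561/200 ≈ 2.8050.
Efficiency = H/L = 2.7360/2.8050 = 97.5%.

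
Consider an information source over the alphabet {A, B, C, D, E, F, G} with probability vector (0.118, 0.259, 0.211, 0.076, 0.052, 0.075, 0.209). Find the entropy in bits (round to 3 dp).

2.599 bits

H = −Σ pᵢ log₂ pᵢ.
−0.118·log₂(0.118) = 0.3638
−0.259·log₂(0.259) = 0.5048
−0.211·log₂(0.211) = 0.4736
−0.076·log₂(0.076) = 0.2826
−0.052·log₂(0.052) = 0.2218
−0.075·log₂(0.075) = 0.2803
−0.209·log₂(0.209) = 0.4720
Sum ≈ 2.5989 → 2.599 bits.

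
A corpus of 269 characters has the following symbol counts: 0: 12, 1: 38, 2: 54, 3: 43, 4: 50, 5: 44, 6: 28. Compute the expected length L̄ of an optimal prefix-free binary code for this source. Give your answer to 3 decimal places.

2.762 bits/symbol

Probabilities are the counts divided by 269.
Repeatedly combine the two least-probable nodes; the expected code length is the sum of the merged weights.
merge 12/269 + 28/269 → 40/269
merge 38/269 + 40/269 → 78/269
merge 43/269 + 44/269 → 87/269
merge 50/269 + 54/269 → 104/269
merge 78/269 + 87/269 → 165/269
merge 104/269 + 165/269 → 1
L = 40/269 + 78/269 + 87/269 + 104/269 + 165/269 + 1 = 743/269 ≈ 2.762 bits/symbol.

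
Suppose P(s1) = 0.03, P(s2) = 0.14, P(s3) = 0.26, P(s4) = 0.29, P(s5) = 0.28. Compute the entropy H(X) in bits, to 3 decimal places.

2.086 bits

H = −Σ pᵢ log₂ pᵢ.
−0.03·log₂(0.03) = 0.1518
−0.14·log₂(0.14) = 0.3971
−0.26·log₂(0.26) = 0.5053
−0.29·log₂(0.29) = 0.5179
−0.28·log₂(0.28) = 0.5142
Sum ≈ 2.0863 → 2.086 bits.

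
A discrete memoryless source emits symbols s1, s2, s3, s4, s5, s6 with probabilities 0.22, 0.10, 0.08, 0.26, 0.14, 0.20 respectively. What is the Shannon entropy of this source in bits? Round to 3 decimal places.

2.471 bits

H = −Σ pᵢ log₂ pᵢ.
−0.22·log₂(0.22) = 0.4806
−0.10·log₂(0.10) = 0.3322
−0.08·log₂(0.08) = 0.2915
−0.26·log₂(0.26) = 0.5053
−0.14·log₂(0.14) = 0.3971
−0.20·log₂(0.20) = 0.4644
Sum ≈ 2.4711 → 2.471 bits.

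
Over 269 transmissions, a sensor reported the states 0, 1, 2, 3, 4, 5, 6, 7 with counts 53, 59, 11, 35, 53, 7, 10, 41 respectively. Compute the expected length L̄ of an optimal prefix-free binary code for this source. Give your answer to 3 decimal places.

Probabilities are the counts divided by 269.
Repeatedly combine the two least-probable nodes; the expected code length is the sum of the merged weights.
merge 7/269 + 10/269 → 17/269
merge 11/269 + 17/269 → 28/269
merge 28/269 + 35/269 → 63/269
merge 41/269 + 53/269 → 94/269
merge 53/269 + 59/269 → 112/269
merge 63/269 + 94/269 → 157/269
merge 112/269 + 157/269 → 1
L = 17/269 + 28/269 + 63/269 + 94/269 + 112/269 + 157/269 + 1 = 740/269 ≈ 2.751 bits/symbol.

2.751 bits/symbol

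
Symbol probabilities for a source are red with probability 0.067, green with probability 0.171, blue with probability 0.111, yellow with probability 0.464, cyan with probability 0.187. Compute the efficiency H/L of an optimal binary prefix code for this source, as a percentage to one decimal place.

97.7%

Entropy H = −Σ p log₂ p ≈ 2.0154 bits.
Huffman merges: 67/1000+111/1000→89/500; 171/1000+89/500→349/1000; 187/1000+349/1000→67/125; 58/125+67/125→1. L = 2063/1000 ≈ 2.0630.
Efficiency = H/L = 2.0154/2.0630 = 97.7%.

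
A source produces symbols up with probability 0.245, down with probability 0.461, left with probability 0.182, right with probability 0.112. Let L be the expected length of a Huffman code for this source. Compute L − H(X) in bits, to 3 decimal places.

Entropy H = −Σ p log₂ p ≈ 1.8133 bits.
Huffman merges: 14/125+91/500→147/500; 49/200+147/500→539/1000; 461/1000+539/1000→1. L = 1833/1000 ≈ 1.8330.
L − H = 1.8330 − 1.8133 = 0.020 bits.

0.020 bits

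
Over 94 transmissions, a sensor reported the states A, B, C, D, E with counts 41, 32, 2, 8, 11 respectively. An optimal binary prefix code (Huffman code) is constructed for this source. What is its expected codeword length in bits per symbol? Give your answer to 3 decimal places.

Probabilities are the counts divided by 94.
Repeatedly combine the two least-probable nodes; the expected code length is the sum of the merged weights.
merge 1/47 + 4/47 → 5/47
merge 5/47 + 11/94 → 21/94
merge 21/94 + 16/47 → 53/94
merge 41/94 + 53/94 → 1
L = 5/47 + 21/94 + 53/94 + 1 = 89/47 ≈ 1.894 bits/symbol.

1.894 bits/symbol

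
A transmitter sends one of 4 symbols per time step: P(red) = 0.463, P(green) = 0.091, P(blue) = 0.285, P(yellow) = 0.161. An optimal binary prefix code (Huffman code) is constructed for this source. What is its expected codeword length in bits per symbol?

Repeatedly combine the two least-probable nodes; the expected code length is the sum of the merged weights.
merge 91/1000 + 161/1000 → 63/250
merge 63/250 + 57/200 → 537/1000
merge 463/1000 + 537/1000 → 1
L = 63/250 + 537/1000 + 1 = 1789/1000 = 1.789 bits/symbol.

1.789 bits/symbol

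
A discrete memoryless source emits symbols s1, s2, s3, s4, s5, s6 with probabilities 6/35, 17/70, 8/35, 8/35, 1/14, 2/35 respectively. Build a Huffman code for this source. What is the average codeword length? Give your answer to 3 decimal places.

2.429 bits/symbol

Repeatedly combine the two least-probable nodes; the expected code length is the sum of the merged weights.
merge 2/35 + 1/14 → 9/70
merge 9/70 + 6/35 → 3/10
merge 8/35 + 8/35 → 16/35
merge 17/70 + 3/10 → 19/35
merge 16/35 + 19/35 → 1
L = 9/70 + 3/10 + 16/35 + 19/35 + 1 = 17/7 ≈ 2.429 bits/symbol.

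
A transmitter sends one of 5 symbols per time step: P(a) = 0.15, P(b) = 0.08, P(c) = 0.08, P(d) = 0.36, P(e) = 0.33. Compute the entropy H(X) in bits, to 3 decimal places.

2.052 bits

H = −Σ pᵢ log₂ pᵢ.
−0.15·log₂(0.15) = 0.4105
−0.08·log₂(0.08) = 0.2915
−0.08·log₂(0.08) = 0.2915
−0.36·log₂(0.36) = 0.5306
−0.33·log₂(0.33) = 0.5278
Sum ≈ 2.0520 → 2.052 bits.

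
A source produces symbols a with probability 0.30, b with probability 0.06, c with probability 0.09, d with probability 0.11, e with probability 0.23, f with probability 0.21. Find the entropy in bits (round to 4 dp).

H = −Σ pᵢ log₂ pᵢ.
−0.30·log₂(0.30) = 0.5211
−0.06·log₂(0.06) = 0.2435
−0.09·log₂(0.09) = 0.3127
−0.11·log₂(0.11) = 0.3503
−0.23·log₂(0.23) = 0.4877
−0.21·log₂(0.21) = 0.4728
Sum ≈ 2.3881 → 2.3881 bits.

2.3881 bits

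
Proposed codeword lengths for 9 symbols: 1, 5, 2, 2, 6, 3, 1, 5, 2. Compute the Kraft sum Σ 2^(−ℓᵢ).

With common denominator 2^6 = 64: Σ 2^(−ℓᵢ) = 32/64 + 2/64 + 16/64 + 16/64 + 1/64 + 8/64 + 32/64 + 2/64 + 16/64 = 125/64 = 1.953125.

1.953125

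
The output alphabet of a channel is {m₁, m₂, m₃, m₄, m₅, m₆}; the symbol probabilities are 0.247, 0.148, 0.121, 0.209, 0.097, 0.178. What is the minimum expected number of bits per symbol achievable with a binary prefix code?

2.544 bits/symbol

Repeatedly combine the two least-probable nodes; the expected code length is the sum of the merged weights.
merge 97/1000 + 121/1000 → 109/500
merge 37/250 + 89/500 → 163/500
merge 209/1000 + 109/500 → 427/1000
merge 247/1000 + 163/500 → 573/1000
merge 427/1000 + 573/1000 → 1
L = 109/500 + 163/500 + 427/1000 + 573/1000 + 1 = 318/125 = 2.544 bits/symbol.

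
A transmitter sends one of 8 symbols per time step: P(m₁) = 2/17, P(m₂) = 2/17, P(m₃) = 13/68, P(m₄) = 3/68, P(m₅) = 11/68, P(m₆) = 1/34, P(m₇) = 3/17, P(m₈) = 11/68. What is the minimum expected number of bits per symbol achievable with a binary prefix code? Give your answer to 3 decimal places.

2.882 bits/symbol

Repeatedly combine the two least-probable nodes; the expected code length is the sum of the merged weights.
merge 1/34 + 3/68 → 5/68
merge 5/68 + 2/17 → 13/68
merge 2/17 + 11/68 → 19/68
merge 11/68 + 3/17 → 23/68
merge 13/68 + 13/68 → 13/34
merge 19/68 + 23/68 → 21/34
merge 13/34 + 21/34 → 1
L = 5/68 + 13/68 + 19/68 + 23/68 + 13/34 + 21/34 + 1 = 49/17 ≈ 2.882 bits/symbol.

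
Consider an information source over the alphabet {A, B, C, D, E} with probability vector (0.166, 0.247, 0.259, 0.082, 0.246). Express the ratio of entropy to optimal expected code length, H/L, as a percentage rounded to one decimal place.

Entropy H = −Σ p log₂ p ≈ 2.2267 bits.
Huffman merges: 41/500+83/500→31/125; 123/500+247/1000→493/1000; 31/125+259/1000→507/1000; 493/1000+507/1000→1. L = 281/125 ≈ 2.2480.
Efficiency = H/L = 2.2267/2.2480 = 99.1%.

99.1%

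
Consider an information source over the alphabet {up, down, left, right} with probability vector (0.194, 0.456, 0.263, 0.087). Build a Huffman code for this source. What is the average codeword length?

1.825 bits/symbol

Repeatedly combine the two least-probable nodes; the expected code length is the sum of the merged weights.
merge 87/1000 + 97/500 → 281/1000
merge 263/1000 + 281/1000 → 68/125
merge 57/125 + 68/125 → 1
L = 281/1000 + 68/125 + 1 = 73/40 = 1.825 bits/symbol.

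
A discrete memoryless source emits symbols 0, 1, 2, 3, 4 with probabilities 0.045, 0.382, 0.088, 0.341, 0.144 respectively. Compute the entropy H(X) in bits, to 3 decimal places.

1.972 bits

H = −Σ pᵢ log₂ pᵢ.
−0.045·log₂(0.045) = 0.2013
−0.382·log₂(0.382) = 0.5304
−0.088·log₂(0.088) = 0.3086
−0.341·log₂(0.341) = 0.5293
−0.144·log₂(0.144) = 0.4026
Sum ≈ 1.9721 → 1.972 bits.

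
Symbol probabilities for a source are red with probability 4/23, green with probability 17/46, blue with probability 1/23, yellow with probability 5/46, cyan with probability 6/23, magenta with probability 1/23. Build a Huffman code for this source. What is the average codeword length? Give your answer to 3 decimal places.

2.283 bits/symbol

Repeatedly combine the two least-probable nodes; the expected code length is the sum of the merged weights.
merge 1/23 + 1/23 → 2/23
merge 2/23 + 5/46 → 9/46
merge 4/23 + 9/46 → 17/46
merge 6/23 + 17/46 → 29/46
merge 17/46 + 29/46 → 1
L = 2/23 + 9/46 + 17/46 + 29/46 + 1 = 105/46 ≈ 2.283 bits/symbol.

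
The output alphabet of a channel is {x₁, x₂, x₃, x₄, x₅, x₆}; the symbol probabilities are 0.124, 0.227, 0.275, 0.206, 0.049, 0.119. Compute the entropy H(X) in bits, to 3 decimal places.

2.419 bits

H = −Σ pᵢ log₂ pᵢ.
−0.124·log₂(0.124) = 0.3734
−0.227·log₂(0.227) = 0.4856
−0.275·log₂(0.275) = 0.5122
−0.206·log₂(0.206) = 0.4695
−0.049·log₂(0.049) = 0.2132
−0.119·log₂(0.119) = 0.3654
Sum ≈ 2.4194 → 2.419 bits.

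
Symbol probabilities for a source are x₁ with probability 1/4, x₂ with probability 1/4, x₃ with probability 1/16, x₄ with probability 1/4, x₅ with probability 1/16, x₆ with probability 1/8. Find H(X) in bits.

Each probability is a power of 1/2, so log₂(1/p) is an integer.
H = Σ p·log₂(1/p) = 1/4·2 + 1/4·2 + 1/16·4 + 1/4·2 + 1/16·4 + 1/8·3 = 2.375 bits.

2.375 bits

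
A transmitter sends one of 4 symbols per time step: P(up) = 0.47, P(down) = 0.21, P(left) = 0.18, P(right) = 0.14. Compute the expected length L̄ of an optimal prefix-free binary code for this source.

1.85 bits/symbol

Repeatedly combine the two least-probable nodes; the expected code length is the sum of the merged weights.
merge 7/50 + 9/50 → 8/25
merge 21/100 + 8/25 → 53/100
merge 47/100 + 53/100 → 1
L = 8/25 + 53/100 + 1 = 37/20 = 1.85 bits/symbol.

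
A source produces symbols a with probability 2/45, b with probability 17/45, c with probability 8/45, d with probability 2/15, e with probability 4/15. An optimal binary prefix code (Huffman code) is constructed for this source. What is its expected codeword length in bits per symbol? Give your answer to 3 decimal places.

2.156 bits/symbol

Repeatedly combine the two least-probable nodes; the expected code length is the sum of the merged weights.
merge 2/45 + 2/15 → 8/45
merge 8/45 + 8/45 → 16/45
merge 4/15 + 16/45 → 28/45
merge 17/45 + 28/45 → 1
L = 8/45 + 16/45 + 28/45 + 1 = 97/45 ≈ 2.156 bits/symbol.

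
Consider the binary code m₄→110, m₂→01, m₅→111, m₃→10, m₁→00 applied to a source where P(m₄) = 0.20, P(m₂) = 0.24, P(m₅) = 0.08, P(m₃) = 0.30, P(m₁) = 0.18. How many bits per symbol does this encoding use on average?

L̄ = Σ pᵢ·ℓᵢ = 0.20·3 + 0.24·2 + 0.08·3 + 0.30·2 + 0.18·2 = 2.28 bits/symbol.

2.28 bits/symbol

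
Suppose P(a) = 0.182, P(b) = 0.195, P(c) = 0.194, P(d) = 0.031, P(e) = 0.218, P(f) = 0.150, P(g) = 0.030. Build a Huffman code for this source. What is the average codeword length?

Repeatedly combine the two least-probable nodes; the expected code length is the sum of the merged weights.
merge 3/100 + 31/1000 → 61/1000
merge 61/1000 + 3/20 → 211/1000
merge 91/500 + 97/500 → 47/125
merge 39/200 + 211/1000 → 203/500
merge 109/500 + 47/125 → 297/500
merge 203/500 + 297/500 → 1
L = 61/1000 + 211/1000 + 47/125 + 203/500 + 297/500 + 1 = 331/125 = 2.648 bits/symbol.

2.648 bits/symbol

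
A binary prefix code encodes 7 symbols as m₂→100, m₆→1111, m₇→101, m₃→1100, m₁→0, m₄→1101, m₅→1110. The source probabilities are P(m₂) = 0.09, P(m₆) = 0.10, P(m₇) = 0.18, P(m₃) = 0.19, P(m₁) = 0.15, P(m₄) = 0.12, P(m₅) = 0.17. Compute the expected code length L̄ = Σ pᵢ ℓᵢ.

L̄ = Σ pᵢ·ℓᵢ = 0.09·3 + 0.10·4 + 0.18·3 + 0.19·4 + 0.15·1 + 0.12·4 + 0.17·4 = 3.28 bits/symbol.

3.28 bits/symbol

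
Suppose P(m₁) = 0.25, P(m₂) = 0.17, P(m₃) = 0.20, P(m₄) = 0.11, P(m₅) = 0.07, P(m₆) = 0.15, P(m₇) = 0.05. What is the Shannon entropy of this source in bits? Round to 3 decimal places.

H = −Σ pᵢ log₂ pᵢ.
−0.25·log₂(0.25) = 0.5000
−0.17·log₂(0.17) = 0.4346
−0.20·log₂(0.20) = 0.4644
−0.11·log₂(0.11) = 0.3503
−0.07·log₂(0.07) = 0.2686
−0.15·log₂(0.15) = 0.4105
−0.05·log₂(0.05) = 0.2161
Sum ≈ 2.6445 → 2.644 bits.

2.644 bits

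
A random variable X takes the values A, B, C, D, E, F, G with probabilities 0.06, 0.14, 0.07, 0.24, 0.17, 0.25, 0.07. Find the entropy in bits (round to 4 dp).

H = −Σ pᵢ log₂ pᵢ.
−0.06·log₂(0.06) = 0.2435
−0.14·log₂(0.14) = 0.3971
−0.07·log₂(0.07) = 0.2686
−0.24·log₂(0.24) = 0.4941
−0.17·log₂(0.17) = 0.4346
−0.25·log₂(0.25) = 0.5000
−0.07·log₂(0.07) = 0.2686
Sum ≈ 2.6065 → 2.6065 bits.

2.6065 bits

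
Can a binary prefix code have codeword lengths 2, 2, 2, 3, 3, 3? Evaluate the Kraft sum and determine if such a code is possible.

1.125; no

With common denominator 2^3 = 8: Σ 2^(−ℓᵢ) = 2/8 + 2/8 + 2/8 + 1/8 + 1/8 + 1/8 = 9/8 = 1.125.
Kraft's inequality requires Σ ≤ 1; here Σ = 1.125 > 1, so no such prefix code exists.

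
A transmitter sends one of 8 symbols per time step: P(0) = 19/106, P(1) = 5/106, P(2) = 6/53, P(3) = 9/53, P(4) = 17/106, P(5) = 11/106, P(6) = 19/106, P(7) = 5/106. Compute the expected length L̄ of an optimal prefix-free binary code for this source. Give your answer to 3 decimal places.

Repeatedly combine the two least-probable nodes; the expected code length is the sum of the merged weights.
merge 5/106 + 5/106 → 5/53
merge 5/53 + 11/106 → 21/106
merge 6/53 + 17/106 → 29/106
merge 9/53 + 19/106 → 37/106
merge 19/106 + 21/106 → 20/53
merge 29/106 + 37/106 → 33/53
merge 20/53 + 33/53 → 1
L = 5/53 + 21/106 + 29/106 + 37/106 + 20/53 + 33/53 + 1 = 309/106 ≈ 2.915 bits/symbol.

2.915 bits/symbol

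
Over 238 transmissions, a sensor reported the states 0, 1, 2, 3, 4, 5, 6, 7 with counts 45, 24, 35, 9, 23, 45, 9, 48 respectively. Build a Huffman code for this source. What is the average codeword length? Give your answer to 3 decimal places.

Probabilities are the counts divided by 238.
Repeatedly combine the two least-probable nodes; the expected code length is the sum of the merged weights.
merge 9/238 + 9/238 → 9/119
merge 9/119 + 23/238 → 41/238
merge 12/119 + 5/34 → 59/238
merge 41/238 + 45/238 → 43/119
merge 45/238 + 24/119 → 93/238
merge 59/238 + 43/119 → 145/238
merge 93/238 + 145/238 → 1
L = 9/119 + 41/238 + 59/238 + 43/119 + 93/238 + 145/238 + 1 = 20/7 ≈ 2.857 bits/symbol.

2.857 bits/symbol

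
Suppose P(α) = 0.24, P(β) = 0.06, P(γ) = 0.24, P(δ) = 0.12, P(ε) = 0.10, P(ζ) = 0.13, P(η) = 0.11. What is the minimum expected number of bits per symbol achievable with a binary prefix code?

2.68 bits/symbol

Repeatedly combine the two least-probable nodes; the expected code length is the sum of the merged weights.
merge 3/50 + 1/10 → 4/25
merge 11/100 + 3/25 → 23/100
merge 13/100 + 4/25 → 29/100
merge 23/100 + 6/25 → 47/100
merge 6/25 + 29/100 → 53/100
merge 47/100 + 53/100 → 1
L = 4/25 + 23/100 + 29/100 + 47/100 + 53/100 + 1 = 67/25 = 2.68 bits/symbol.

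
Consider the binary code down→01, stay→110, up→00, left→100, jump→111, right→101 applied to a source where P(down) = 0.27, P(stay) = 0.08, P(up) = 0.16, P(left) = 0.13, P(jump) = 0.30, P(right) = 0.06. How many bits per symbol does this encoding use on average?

L̄ = Σ pᵢ·ℓᵢ = 0.27·2 + 0.08·3 + 0.16·2 + 0.13·3 + 0.30·3 + 0.06·3 = 2.57 bits/symbol.

2.57 bits/symbol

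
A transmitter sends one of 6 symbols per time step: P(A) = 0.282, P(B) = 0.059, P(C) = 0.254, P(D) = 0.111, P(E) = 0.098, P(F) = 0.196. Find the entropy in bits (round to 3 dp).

H = −Σ pᵢ log₂ pᵢ.
−0.282·log₂(0.282) = 0.5150
−0.059·log₂(0.059) = 0.2409
−0.254·log₂(0.254) = 0.5022
−0.111·log₂(0.111) = 0.3520
−0.098·log₂(0.098) = 0.3284
−0.196·log₂(0.196) = 0.4608
Sum ≈ 2.3993 → 2.399 bits.

2.399 bits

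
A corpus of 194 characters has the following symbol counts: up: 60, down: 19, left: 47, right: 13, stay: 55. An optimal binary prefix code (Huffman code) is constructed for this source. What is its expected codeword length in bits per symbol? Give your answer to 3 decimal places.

Probabilities are the counts divided by 194.
Repeatedly combine the two least-probable nodes; the expected code length is the sum of the merged weights.
merge 13/194 + 19/194 → 16/97
merge 16/97 + 47/194 → 79/194
merge 55/194 + 30/97 → 115/194
merge 79/194 + 115/194 → 1
L = 16/97 + 79/194 + 115/194 + 1 = 210/97 ≈ 2.165 bits/symbol.

2.165 bits/symbol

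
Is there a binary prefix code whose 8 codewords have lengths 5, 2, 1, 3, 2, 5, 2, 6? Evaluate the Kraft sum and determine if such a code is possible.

1.453125; no

With common denominator 2^6 = 64: Σ 2^(−ℓᵢ) = 2/64 + 16/64 + 32/64 + 8/64 + 16/64 + 2/64 + 16/64 + 1/64 = 93/64 = 1.453125.
Kraft's inequality requires Σ ≤ 1; here Σ = 1.453125 > 1, so no such prefix code exists.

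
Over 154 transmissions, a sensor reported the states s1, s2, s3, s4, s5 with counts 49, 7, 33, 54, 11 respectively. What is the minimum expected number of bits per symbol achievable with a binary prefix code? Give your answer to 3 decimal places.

2.097 bits/symbol

Probabilities are the counts divided by 154.
Repeatedly combine the two least-probable nodes; the expected code length is the sum of the merged weights.
merge 1/22 + 1/14 → 9/77
merge 9/77 + 3/14 → 51/154
merge 7/22 + 51/154 → 50/77
merge 27/77 + 50/77 → 1
L = 9/77 + 51/154 + 50/77 + 1 = 323/154 ≈ 2.097 bits/symbol.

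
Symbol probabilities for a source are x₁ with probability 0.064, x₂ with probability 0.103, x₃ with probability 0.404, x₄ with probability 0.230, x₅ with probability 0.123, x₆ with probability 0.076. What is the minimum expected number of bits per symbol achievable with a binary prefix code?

Repeatedly combine the two least-probable nodes; the expected code length is the sum of the merged weights.
merge 8/125 + 19/250 → 7/50
merge 103/1000 + 123/1000 → 113/500
merge 7/50 + 113/500 → 183/500
merge 23/100 + 183/500 → 149/250
merge 101/250 + 149/250 → 1
L = 7/50 + 113/500 + 183/500 + 149/250 + 1 = 291/125 = 2.328 bits/symbol.

2.328 bits/symbol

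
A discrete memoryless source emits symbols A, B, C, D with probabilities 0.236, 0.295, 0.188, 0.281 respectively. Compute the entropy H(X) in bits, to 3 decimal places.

H = −Σ pᵢ log₂ pᵢ.
−0.236·log₂(0.236) = 0.4916
−0.295·log₂(0.295) = 0.5196
−0.188·log₂(0.188) = 0.4533
−0.281·log₂(0.281) = 0.5146
Sum ≈ 1.9791 → 1.979 bits.

1.979 bits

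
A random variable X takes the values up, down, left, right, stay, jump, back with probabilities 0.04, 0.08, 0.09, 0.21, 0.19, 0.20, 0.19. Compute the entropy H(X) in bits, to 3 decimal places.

2.638 bits

H = −Σ pᵢ log₂ pᵢ.
−0.04·log₂(0.04) = 0.1858
−0.08·log₂(0.08) = 0.2915
−0.09·log₂(0.09) = 0.3127
−0.21·log₂(0.21) = 0.4728
−0.19·log₂(0.19) = 0.4552
−0.20·log₂(0.20) = 0.4644
−0.19·log₂(0.19) = 0.4552
Sum ≈ 2.6376 → 2.638 bits.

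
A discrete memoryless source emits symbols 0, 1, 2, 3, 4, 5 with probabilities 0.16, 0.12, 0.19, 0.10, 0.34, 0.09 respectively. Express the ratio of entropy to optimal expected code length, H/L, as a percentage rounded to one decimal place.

97.9%

Entropy H = −Σ p log₂ p ≈ 2.4193 bits.
Huffman merges: 9/100+1/10→19/100; 3/25+4/25→7/25; 19/100+19/100→19/50; 7/25+17/50→31/50; 19/50+31/50→1. L = 247/100 ≈ 2.4700.
Efficiency = H/L = 2.4193/2.4700 = 97.9%.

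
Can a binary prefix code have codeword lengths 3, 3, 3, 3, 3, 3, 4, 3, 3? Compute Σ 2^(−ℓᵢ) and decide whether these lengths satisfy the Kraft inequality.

With common denominator 2^4 = 16: Σ 2^(−ℓᵢ) = 2/16 + 2/16 + 2/16 + 2/16 + 2/16 + 2/16 + 1/16 + 2/16 + 2/16 = 17/16 = 1.0625.
Kraft's inequality requires Σ ≤ 1; here Σ = 1.0625 > 1, so no such prefix code exists.

1.0625; no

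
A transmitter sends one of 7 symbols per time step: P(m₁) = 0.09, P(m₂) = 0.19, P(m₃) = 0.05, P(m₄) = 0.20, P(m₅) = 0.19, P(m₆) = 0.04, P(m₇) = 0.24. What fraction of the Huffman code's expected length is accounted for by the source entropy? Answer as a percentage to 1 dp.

Entropy H = −Σ p log₂ p ≈ 2.5835 bits.
Huffman merges: 1/25+1/20→9/100; 9/100+9/100→9/50; 9/50+19/100→37/100; 19/100+1/5→39/100; 6/25+37/100→61/100; 39/100+61/100→1. L = 66/25 ≈ 2.6400.
Efficiency = H/L = 2.5835/2.6400 = 97.9%.

97.9%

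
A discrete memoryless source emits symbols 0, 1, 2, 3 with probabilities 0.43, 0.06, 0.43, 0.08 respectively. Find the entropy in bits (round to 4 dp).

H = −Σ pᵢ log₂ pᵢ.
−0.43·log₂(0.43) = 0.5236
−0.06·log₂(0.06) = 0.2435
−0.43·log₂(0.43) = 0.5236
−0.08·log₂(0.08) = 0.2915
Sum ≈ 1.5822 → 1.5822 bits.

1.5822 bits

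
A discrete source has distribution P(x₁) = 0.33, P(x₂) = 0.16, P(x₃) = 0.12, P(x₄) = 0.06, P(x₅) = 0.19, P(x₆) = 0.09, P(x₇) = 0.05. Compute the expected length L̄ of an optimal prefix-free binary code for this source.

2.59 bits/symbol

Repeatedly combine the two least-probable nodes; the expected code length is the sum of the merged weights.
merge 1/20 + 3/50 → 11/100
merge 9/100 + 11/100 → 1/5
merge 3/25 + 4/25 → 7/25
merge 19/100 + 1/5 → 39/100
merge 7/25 + 33/100 → 61/100
merge 39/100 + 61/100 → 1
L = 11/100 + 1/5 + 7/25 + 39/100 + 61/100 + 1 = 259/100 = 2.59 bits/symbol.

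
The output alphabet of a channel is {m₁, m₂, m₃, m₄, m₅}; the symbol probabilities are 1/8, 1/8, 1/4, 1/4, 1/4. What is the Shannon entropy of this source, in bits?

2.25 bits

Each probability is a power of 1/2, so log₂(1/p) is an integer.
H = Σ p·log₂(1/p) = 1/8·3 + 1/8·3 + 1/4·2 + 1/4·2 + 1/4·2 = 2.25 bits.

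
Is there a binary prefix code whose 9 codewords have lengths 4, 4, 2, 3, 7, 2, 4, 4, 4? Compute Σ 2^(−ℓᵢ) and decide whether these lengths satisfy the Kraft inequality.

With common denominator 2^7 = 128: Σ 2^(−ℓᵢ) = 8/128 + 8/128 + 32/128 + 16/128 + 1/128 + 32/128 + 8/128 + 8/128 + 8/128 = 121/128 = 0.9453125.
Kraft's inequality requires Σ ≤ 1; here Σ = 0.9453125 ≤ 1, so such a prefix code exists.

0.9453125; yes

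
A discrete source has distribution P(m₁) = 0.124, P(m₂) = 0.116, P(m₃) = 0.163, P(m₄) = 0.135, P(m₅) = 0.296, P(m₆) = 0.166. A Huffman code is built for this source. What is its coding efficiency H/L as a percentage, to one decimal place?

Entropy H = −Σ p log₂ p ≈ 2.5005 bits.
Huffman merges: 29/250+31/250→6/25; 27/200+163/1000→149/500; 83/500+6/25→203/500; 37/125+149/500→297/500; 203/500+297/500→1. L = 1269/500 ≈ 2.5380.
Efficiency = H/L = 2.5005/2.5380 = 98.5%.

98.5%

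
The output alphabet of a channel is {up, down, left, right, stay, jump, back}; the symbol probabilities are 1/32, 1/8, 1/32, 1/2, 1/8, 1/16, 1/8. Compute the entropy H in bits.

Each probability is a power of 1/2, so log₂(1/p) is an integer.
H = Σ p·log₂(1/p) = 1/32·5 + 1/8·3 + 1/32·5 + 1/2·1 + 1/8·3 + 1/16·4 + 1/8·3 = 2.1875 bits.

2.1875 bits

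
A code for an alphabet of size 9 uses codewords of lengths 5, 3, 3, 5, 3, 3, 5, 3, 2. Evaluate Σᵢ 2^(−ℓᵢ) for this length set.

0.96875

With common denominator 2^5 = 32: Σ 2^(−ℓᵢ) = 1/32 + 4/32 + 4/32 + 1/32 + 4/32 + 4/32 + 1/32 + 4/32 + 8/32 = 31/32 = 0.96875.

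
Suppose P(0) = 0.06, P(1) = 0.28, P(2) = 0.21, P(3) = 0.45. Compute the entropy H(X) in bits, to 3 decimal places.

H = −Σ pᵢ log₂ pᵢ.
−0.06·log₂(0.06) = 0.2435
−0.28·log₂(0.28) = 0.5142
−0.21·log₂(0.21) = 0.4728
−0.45·log₂(0.45) = 0.5184
Sum ≈ 1.7490 → 1.749 bits.

1.749 bits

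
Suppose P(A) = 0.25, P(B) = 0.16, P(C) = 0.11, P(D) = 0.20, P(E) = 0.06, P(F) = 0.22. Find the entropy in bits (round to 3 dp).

H = −Σ pᵢ log₂ pᵢ.
−0.25·log₂(0.25) = 0.5000
−0.16·log₂(0.16) = 0.4230
−0.11·log₂(0.11) = 0.3503
−0.20·log₂(0.20) = 0.4644
−0.06·log₂(0.06) = 0.2435
−0.22·log₂(0.22) = 0.4806
Sum ≈ 2.4618 → 2.462 bits.

2.462 bits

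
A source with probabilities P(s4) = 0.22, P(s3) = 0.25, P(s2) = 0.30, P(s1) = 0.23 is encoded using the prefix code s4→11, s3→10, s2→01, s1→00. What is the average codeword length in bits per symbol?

2 bits/symbol

L̄ = Σ pᵢ·ℓᵢ = 0.22·2 + 0.25·2 + 0.30·2 + 0.23·2 = 2 bits/symbol.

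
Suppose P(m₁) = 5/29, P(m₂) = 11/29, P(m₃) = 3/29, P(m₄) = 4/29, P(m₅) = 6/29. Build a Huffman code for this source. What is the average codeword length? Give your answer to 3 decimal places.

2.241 bits/symbol

Repeatedly combine the two least-probable nodes; the expected code length is the sum of the merged weights.
merge 3/29 + 4/29 → 7/29
merge 5/29 + 6/29 → 11/29
merge 7/29 + 11/29 → 18/29
merge 11/29 + 18/29 → 1
L = 7/29 + 11/29 + 18/29 + 1 = 65/29 ≈ 2.241 bits/symbol.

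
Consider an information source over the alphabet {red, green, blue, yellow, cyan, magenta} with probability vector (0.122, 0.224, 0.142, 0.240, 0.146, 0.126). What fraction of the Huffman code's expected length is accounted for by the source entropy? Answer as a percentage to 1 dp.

99.7%

Entropy H = −Σ p log₂ p ≈ 2.5296 bits.
Huffman merges: 61/500+63/500→31/125; 71/500+73/500→36/125; 28/125+6/25→58/125; 31/125+36/125→67/125; 58/125+67/125→1. L = 317/125 ≈ 2.5360.
Efficiency = H/L = 2.5296/2.5360 = 99.7%.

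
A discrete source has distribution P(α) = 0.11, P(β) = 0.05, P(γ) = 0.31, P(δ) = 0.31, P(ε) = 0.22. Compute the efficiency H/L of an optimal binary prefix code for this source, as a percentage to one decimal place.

Entropy H = −Σ p log₂ p ≈ 2.0945 bits.
Huffman merges: 1/20+11/100→4/25; 4/25+11/50→19/50; 31/100+31/100→31/50; 19/50+31/50→1. L = 54/25 ≈ 2.1600.
Efficiency = H/L = 2.0945/2.1600 = 97.0%.

97.0%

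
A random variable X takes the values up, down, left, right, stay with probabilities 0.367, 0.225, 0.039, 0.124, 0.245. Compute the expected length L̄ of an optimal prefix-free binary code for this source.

2.163 bits/symbol

Repeatedly combine the two least-probable nodes; the expected code length is the sum of the merged weights.
merge 39/1000 + 31/250 → 163/1000
merge 163/1000 + 9/40 → 97/250
merge 49/200 + 367/1000 → 153/250
merge 97/250 + 153/250 → 1
L = 163/1000 + 97/250 + 153/250 + 1 = 2163/1000 = 2.163 bits/symbol.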